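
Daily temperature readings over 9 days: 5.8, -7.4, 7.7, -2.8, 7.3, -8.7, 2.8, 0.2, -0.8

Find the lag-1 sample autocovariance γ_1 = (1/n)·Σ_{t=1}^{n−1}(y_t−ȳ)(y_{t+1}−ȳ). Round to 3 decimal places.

Mean ȳ = (5.8 − 7.4 + 7.7 − 2.8 + 7.3 − 8.7 + 2.8 + 0.2 − 0.8)/9 = 0.4556
Σ_{t=1}^{8}(y_t−ȳ)(y_{t+1}−ȳ) = -229.1675
γ_1 = -229.1675 / 9 = -25.463

-25.463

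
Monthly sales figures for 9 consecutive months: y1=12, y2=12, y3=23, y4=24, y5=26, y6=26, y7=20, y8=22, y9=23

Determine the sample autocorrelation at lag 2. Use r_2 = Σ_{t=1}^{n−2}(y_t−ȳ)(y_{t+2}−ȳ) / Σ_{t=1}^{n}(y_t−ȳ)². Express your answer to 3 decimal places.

Mean ȳ = (12 + 12 + 23 + 24 + 26 + 26 + 20 + 22 + 23)/9 = 20.8889
Σ(y_t−ȳ)(y_{t+2}−ȳ) = (-18.7654) + (-27.6543) + (10.7901) + (15.9012) + (-4.5432) + (5.6790) + (-1.8765) = -20.4691
Denominator Σ(y_t−ȳ)² = 230.8889
r_2 = -20.4691 / 230.8889 = -0.089

-0.089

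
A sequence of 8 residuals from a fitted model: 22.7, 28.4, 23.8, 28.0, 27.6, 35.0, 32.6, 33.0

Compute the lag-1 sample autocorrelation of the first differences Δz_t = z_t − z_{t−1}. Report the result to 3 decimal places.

First differences Δz: 5.7, -4.6, 4.2, -0.4, 7.4, -2.4, 0.4
Mean of differences = 1.4714
Numerator Σ(Δz_t−Δz̄)(Δz_{t+1}−Δz̄) = -77.2451
Denominator Σ(Δz_t−Δz̄)² = 116.9743
r_1(Δz) = -77.2451 / 116.9743 = -0.660

-0.660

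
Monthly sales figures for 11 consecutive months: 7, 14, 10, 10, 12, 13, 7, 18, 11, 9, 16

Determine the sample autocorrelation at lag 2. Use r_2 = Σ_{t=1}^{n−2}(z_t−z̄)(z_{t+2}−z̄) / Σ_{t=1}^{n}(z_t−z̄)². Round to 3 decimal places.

Mean z̄ = (7 + 14 + 10 + 10 + 12 + 13 + 7 + 18 + 11 + 9 + 16)/11 = 11.5455
Numerator Σ_{t=1}^{9}(z_t−z̄)(z_{t+2}−z̄) = -8.7769
Denominator Σ(z_t−z̄)² = 122.7273
r_2 = -8.7769 / 122.7273 = -0.072

-0.072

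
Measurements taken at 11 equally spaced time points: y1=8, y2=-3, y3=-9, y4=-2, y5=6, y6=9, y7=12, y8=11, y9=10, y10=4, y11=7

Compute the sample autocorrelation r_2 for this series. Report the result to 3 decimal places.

0.094

Mean ȳ = (8 − 3 − 9 − 2 + 6 + 9 + 12 + 11 + 10 + 4 + 7)/11 = 4.8182
Numerator Σ_{t=1}^{9}(y_t−ȳ)(y_{t+2}−ȳ) = 42.2975
Denominator Σ(y_t−ȳ)² = 449.6364
r_2 = 42.2975 / 449.6364 = 0.094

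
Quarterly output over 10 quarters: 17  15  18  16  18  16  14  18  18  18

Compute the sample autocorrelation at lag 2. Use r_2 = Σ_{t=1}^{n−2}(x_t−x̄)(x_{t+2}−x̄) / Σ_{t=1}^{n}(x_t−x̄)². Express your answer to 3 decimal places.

-0.127

Mean x̄ = (17 + 15 + 18 + 16 + 18 + 16 + 14 + 18 + 18 + 18)/10 = 16.8000
Numerator Σ_{t=1}^{8}(x_t−x̄)(x_{t+2}−x̄) = -2.4800
Denominator Σ(x_t−x̄)² = 19.6000
r_2 = -2.4800 / 19.6000 = -0.127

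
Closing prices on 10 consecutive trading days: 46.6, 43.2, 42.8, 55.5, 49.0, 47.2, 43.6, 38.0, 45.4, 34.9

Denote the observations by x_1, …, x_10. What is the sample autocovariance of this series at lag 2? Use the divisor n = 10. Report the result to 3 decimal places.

4.305

Mean x̄ = (46.6 + 43.2 + 42.8 + 55.5 + 49.0 + 47.2 + 43.6 + 38.0 + 45.4 + 34.9)/10 = 44.6200
Σ_{t=1}^{8}(x_t−x̄)(x_{t+2}−x̄) = 43.0492
γ_2 = 43.0492 / 10 = 4.305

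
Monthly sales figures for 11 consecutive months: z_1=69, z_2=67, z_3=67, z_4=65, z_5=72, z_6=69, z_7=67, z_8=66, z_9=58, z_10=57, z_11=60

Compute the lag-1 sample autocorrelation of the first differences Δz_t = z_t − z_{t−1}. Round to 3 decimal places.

-0.174

First differences Δz: -2, 0, -2, 7, -3, -2, -1, -8, -1, 3
Mean of differences = -0.9000
Numerator Σ(Δz_t−Δz̄)(Δz_{t+1}−Δz̄) = -23.8100
Denominator Σ(Δz_t−Δz̄)² = 136.9000
r_1(Δz) = -23.8100 / 136.9000 = -0.174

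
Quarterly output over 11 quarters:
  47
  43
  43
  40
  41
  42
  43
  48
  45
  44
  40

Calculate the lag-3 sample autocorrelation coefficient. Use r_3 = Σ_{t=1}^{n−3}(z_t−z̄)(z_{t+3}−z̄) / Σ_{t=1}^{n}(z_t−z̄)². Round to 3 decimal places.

-0.571

Mean z̄ = (47 + 43 + 43 + 40 + 41 + 42 + 43 + 48 + 45 + 44 + 40)/11 = 43.2727
Numerator Σ_{t=1}^{8}(z_t−z̄)(z_{t+3}−z̄) = -38.9504
Denominator Σ(z_t−z̄)² = 68.1818
r_3 = -38.9504 / 68.1818 = -0.571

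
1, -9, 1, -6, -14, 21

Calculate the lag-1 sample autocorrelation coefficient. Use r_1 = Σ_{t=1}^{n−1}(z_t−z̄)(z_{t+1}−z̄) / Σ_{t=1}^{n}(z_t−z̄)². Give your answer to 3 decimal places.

-0.351

Mean z̄ = (1 − 9 + 1 − 6 − 14 + 21)/6 = -1.0000
Σ(z_t−z̄)(z_{t+1}−z̄) = (-16.0000) + (-16.0000) + (-10.0000) + (65.0000) + (-286.0000) = -263.0000
Denominator Σ(z_t−z̄)² = 750.0000
r_1 = -263.0000 / 750.0000 = -0.351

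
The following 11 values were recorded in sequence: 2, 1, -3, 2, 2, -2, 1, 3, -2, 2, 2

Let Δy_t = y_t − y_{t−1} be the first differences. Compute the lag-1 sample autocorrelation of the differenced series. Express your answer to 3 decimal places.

-0.464

First differences Δy: -1, -4, 5, 0, -4, 3, 2, -5, 4, 0
Mean of differences = 0.0000
Numerator Σ(Δy_t−Δȳ)(Δy_{t+1}−Δȳ) = -52.0000
Denominator Σ(Δy_t−Δȳ)² = 112.0000
r_1(Δy) = -52.0000 / 112.0000 = -0.464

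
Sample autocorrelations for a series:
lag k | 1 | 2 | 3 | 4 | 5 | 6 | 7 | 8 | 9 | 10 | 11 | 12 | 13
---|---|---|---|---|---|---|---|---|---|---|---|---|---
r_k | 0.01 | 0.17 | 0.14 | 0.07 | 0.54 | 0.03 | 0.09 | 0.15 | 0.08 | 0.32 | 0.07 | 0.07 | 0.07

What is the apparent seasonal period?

The largest autocorrelation is r_5 = 0.54, with a weaker echo at lag 10 (0.32); the remaining lags stay at or below 0.17.
The dominant spike at lag 5 indicates a seasonal period of 5.

5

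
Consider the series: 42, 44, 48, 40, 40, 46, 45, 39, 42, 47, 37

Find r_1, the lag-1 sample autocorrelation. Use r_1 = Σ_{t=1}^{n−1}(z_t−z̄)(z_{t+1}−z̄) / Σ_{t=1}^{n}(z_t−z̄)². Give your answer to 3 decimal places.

-0.285

Mean z̄ = (42 + 44 + 48 + 40 + 40 + 46 + 45 + 39 + 42 + 47 + 37)/11 = 42.7273
Numerator Σ_{t=1}^{10}(z_t−z̄)(z_{t+1}−z̄) = -35.9835
Denominator Σ(z_t−z̄)² = 126.1818
r_1 = -35.9835 / 126.1818 = -0.285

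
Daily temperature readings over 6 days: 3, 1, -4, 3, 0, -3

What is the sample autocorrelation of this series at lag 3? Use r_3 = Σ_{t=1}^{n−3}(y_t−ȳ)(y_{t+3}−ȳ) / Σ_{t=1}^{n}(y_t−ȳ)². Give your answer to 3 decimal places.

0.477

Mean ȳ = (3 + 1 − 4 + 3 + 0 − 3)/6 = 0.0000
Deviations from mean: 3.0000, 1.0000, -4.0000, 3.0000, 0.0000, -3.0000
Σ(y_t−ȳ)(y_{t+3}−ȳ) = (9.0000) + (0.0000) + (12.0000) = 21.0000
Denominator Σ(y_t−ȳ)² = 44.0000
r_3 = 21.0000 / 44.0000 = 0.477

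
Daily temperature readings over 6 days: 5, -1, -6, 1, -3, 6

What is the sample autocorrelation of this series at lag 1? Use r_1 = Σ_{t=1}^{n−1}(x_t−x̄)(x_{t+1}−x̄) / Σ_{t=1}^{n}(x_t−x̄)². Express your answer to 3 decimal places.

Mean x̄ = (5 − 1 − 6 + 1 − 3 + 6)/6 = 0.3333
Deviations from mean: 4.6667, -1.3333, -6.3333, 0.6667, -3.3333, 5.6667
Σ(x_t−x̄)(x_{t+1}−x̄) = (-6.2222) + (8.4444) + (-4.2222) + (-2.2222) + (-18.8889) = -23.1111
Denominator Σ(x_t−x̄)² = 107.3333
r_1 = -23.1111 / 107.3333 = -0.215

-0.215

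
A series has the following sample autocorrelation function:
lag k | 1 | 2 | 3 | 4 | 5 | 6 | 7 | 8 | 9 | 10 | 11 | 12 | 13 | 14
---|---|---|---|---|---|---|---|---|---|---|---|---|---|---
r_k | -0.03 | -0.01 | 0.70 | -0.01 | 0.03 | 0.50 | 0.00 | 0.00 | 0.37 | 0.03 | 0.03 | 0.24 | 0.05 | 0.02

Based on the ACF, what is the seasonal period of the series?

The largest autocorrelation is r_3 = 0.70, with weaker echoes at lags 6 (0.50), 9 (0.37) and 12 (0.24); the remaining lags stay at or below 0.05.
The dominant spike at lag 3 indicates a seasonal period of 3.

3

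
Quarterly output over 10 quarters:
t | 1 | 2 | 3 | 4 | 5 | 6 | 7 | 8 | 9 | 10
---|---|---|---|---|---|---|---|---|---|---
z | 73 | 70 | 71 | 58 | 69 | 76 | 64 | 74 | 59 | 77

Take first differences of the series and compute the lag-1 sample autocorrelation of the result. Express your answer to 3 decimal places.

-0.615

First differences Δz: -3, 1, -13, 11, 7, -12, 10, -15, 18
Mean of differences = 0.4444
Numerator Σ(Δz_t−Δz̄)(Δz_{t+1}−Δz̄) = -701.3086
Denominator Σ(Δz_t−Δz̄)² = 1140.2222
r_1(Δz) = -701.3086 / 1140.2222 = -0.615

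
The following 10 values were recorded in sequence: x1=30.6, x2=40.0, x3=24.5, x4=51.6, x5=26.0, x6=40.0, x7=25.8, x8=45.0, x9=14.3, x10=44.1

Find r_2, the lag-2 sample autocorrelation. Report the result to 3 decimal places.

Mean x̄ = (30.6 + 40.0 + 24.5 + 51.6 + 26.0 + 40.0 + 25.8 + 45.0 + 14.3 + 44.1)/10 = 34.1900
Numerator Σ_{t=1}^{8}(x_t−x̄)(x_{t+2}−x̄) = 721.9768
Denominator Σ(x_t−x̄)² = 1225.5490
r_2 = 721.9768 / 1225.5490 = 0.589

0.589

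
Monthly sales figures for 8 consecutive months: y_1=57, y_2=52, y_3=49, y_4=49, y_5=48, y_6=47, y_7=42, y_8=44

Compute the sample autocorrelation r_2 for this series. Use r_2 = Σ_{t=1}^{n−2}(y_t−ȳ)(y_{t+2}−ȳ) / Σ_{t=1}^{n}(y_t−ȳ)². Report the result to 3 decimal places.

0.100

Mean ȳ = (57 + 52 + 49 + 49 + 48 + 47 + 42 + 44)/8 = 48.5000
Deviations from mean: 8.5000, 3.5000, 0.5000, 0.5000, -0.5000, -1.5000, -6.5000, -4.5000
Σ(y_t−ȳ)(y_{t+2}−ȳ) = (4.2500) + (1.7500) + (-0.2500) + (-0.7500) + (3.2500) + (6.7500) = 15.0000
Denominator Σ(y_t−ȳ)² = 150.0000
r_2 = 15.0000 / 150.0000 = 0.100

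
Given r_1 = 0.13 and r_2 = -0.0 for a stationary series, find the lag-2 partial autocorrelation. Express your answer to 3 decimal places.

φ_{22} = (r_2 − r_1²) / (1 − r_1²)
r_1² = (0.13)² = 0.0169
Numerator = -0.0 − 0.0169 = -0.0169; denominator = 1 − 0.0169 = 0.9831
φ_{22} = -0.0169 / 0.9831 = -0.017

-0.017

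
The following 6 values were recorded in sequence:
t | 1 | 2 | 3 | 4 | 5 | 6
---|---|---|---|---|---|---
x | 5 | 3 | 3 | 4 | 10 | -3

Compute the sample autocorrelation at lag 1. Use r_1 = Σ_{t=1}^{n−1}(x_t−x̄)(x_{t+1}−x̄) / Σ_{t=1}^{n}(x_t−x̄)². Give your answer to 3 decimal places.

-0.467

Mean x̄ = (5 + 3 + 3 + 4 + 10 − 3)/6 = 3.6667
Numerator Σ_{t=1}^{5}(x_t−x̄)(x_{t+1}−x̄) = -40.7778
Denominator Σ(x_t−x̄)² = 87.3333
r_1 = -40.7778 / 87.3333 = -0.467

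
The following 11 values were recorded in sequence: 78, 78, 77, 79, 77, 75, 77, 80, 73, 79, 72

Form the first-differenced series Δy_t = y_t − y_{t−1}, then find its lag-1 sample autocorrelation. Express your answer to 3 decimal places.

-0.670

First differences Δy: 0, -1, 2, -2, -2, 2, 3, -7, 6, -7
Mean of differences = -0.6000
Numerator Σ(Δy_t−Δȳ)(Δy_{t+1}−Δȳ) = -104.7600
Denominator Σ(Δy_t−Δȳ)² = 156.4000
r_1(Δy) = -104.7600 / 156.4000 = -0.670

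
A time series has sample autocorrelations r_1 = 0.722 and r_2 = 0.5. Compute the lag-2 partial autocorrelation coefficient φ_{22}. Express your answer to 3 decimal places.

φ_{22} = (r_2 − r_1²) / (1 − r_1²)
r_1² = (0.722)² = 0.521284
Numerator = 0.5 − 0.5213 = -0.0213; denominator = 1 − 0.5213 = 0.4787
φ_{22} = -0.0213 / 0.4787 = -0.044

-0.044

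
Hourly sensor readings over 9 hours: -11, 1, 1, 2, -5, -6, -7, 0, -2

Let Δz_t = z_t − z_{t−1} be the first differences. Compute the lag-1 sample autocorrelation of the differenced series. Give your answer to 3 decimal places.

First differences Δz: 12, 0, 1, -7, -1, -1, 7, -2
Mean of differences = 1.1250
Numerator Σ(Δz_t−Δz̄)(Δz_{t+1}−Δz̄) = -20.1406
Denominator Σ(Δz_t−Δz̄)² = 238.8750
r_1(Δz) = -20.1406 / 238.8750 = -0.084

-0.084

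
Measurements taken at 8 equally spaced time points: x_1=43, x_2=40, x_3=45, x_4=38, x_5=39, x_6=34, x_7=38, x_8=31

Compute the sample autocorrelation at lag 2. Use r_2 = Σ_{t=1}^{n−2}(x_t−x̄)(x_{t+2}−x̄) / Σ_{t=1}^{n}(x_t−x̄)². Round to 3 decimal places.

Mean x̄ = (43 + 40 + 45 + 38 + 39 + 34 + 38 + 31)/8 = 38.5000
Deviations from mean: 4.5000, 1.5000, 6.5000, -0.5000, 0.5000, -4.5000, -0.5000, -7.5000
Σ(x_t−x̄)(x_{t+2}−x̄) = (29.2500) + (-0.7500) + (3.2500) + (2.2500) + (-0.2500) + (33.7500) = 67.5000
Denominator Σ(x_t−x̄)² = 142.0000
r_2 = 67.5000 / 142.0000 = 0.475

0.475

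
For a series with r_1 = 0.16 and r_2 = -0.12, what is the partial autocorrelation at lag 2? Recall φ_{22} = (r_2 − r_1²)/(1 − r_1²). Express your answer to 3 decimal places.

-0.149

φ_{22} = (r_2 − r_1²) / (1 − r_1²)
r_1² = (0.16)² = 0.0256
Numerator = -0.12 − 0.0256 = -0.1456; denominator = 1 − 0.0256 = 0.9744
φ_{22} = -0.1456 / 0.9744 = -0.149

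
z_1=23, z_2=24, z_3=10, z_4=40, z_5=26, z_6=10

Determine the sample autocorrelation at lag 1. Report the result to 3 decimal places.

Mean z̄ = (23 + 24 + 10 + 40 + 26 + 10)/6 = 22.1667
Deviations from mean: 0.8333, 1.8333, -12.1667, 17.8333, 3.8333, -12.1667
Numerator Σ_{t=1}^{5}(z_t−z̄)(z_{t+1}−z̄) = -216.0278
Denominator Σ(z_t−z̄)² = 632.8333
r_1 = -216.0278 / 632.8333 = -0.341

-0.341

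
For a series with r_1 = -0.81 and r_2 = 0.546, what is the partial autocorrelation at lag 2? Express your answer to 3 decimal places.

-0.320

φ_{22} = (r_2 − r_1²) / (1 − r_1²)
r_1² = (-0.81)² = 0.6561
Numerator = 0.546 − 0.6561 = -0.1101; denominator = 1 − 0.6561 = 0.3439
φ_{22} = -0.1101 / 0.3439 = -0.320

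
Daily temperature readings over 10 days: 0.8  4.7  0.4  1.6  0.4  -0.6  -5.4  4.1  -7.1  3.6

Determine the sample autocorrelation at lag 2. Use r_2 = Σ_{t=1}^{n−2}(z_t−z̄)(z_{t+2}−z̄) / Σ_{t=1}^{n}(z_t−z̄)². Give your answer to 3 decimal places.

0.410

Mean z̄ = (0.8 + 4.7 + 0.4 + 1.6 + 0.4 − 0.6 − 5.4 + 4.1 − 7.1 + 3.6)/10 = 0.2500
Numerator Σ_{t=1}^{8}(z_t−z̄)(z_{t+2}−z̄) = 55.2700
Denominator Σ(z_t−z̄)² = 134.6850
r_2 = 55.2700 / 134.6850 = 0.410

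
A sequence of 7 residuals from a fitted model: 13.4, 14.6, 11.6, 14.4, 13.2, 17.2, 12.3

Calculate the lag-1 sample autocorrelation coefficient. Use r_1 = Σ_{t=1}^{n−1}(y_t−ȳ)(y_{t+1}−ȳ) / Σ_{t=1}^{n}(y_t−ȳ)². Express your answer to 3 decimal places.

-0.542

Mean ȳ = (13.4 + 14.6 + 11.6 + 14.4 + 13.2 + 17.2 + 12.3)/7 = 13.8143
Deviations from mean: -0.4143, 0.7857, -2.2143, 0.5857, -0.6143, 3.3857, -1.5143
Numerator Σ_{t=1}^{6}(y_t−ȳ)(y_{t+1}−ȳ) = -10.9288
Denominator Σ(y_t−ȳ)² = 20.1686
r_1 = -10.9288 / 20.1686 = -0.542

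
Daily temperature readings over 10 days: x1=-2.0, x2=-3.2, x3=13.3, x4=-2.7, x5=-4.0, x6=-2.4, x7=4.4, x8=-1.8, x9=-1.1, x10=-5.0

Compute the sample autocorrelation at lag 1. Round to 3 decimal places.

-0.231

Mean x̄ = (-2.0 − 3.2 + 13.3 − 2.7 − 4.0 − 2.4 + 4.4 − 1.8 − 1.1 − 5.0)/10 = -0.4500
Numerator Σ_{t=1}^{9}(x_t−x̄)(x_{t+1}−x̄) = -61.7475
Denominator Σ(x_t−x̄)² = 266.9650
r_1 = -61.7475 / 266.9650 = -0.231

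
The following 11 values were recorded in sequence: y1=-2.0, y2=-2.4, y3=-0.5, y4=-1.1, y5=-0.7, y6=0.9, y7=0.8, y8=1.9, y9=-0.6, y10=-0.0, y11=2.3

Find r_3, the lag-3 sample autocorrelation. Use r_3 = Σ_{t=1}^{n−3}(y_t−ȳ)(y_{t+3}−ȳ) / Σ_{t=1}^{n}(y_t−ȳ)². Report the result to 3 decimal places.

Mean ȳ = (-2.0 − 2.4 − 0.5 − 1.1 − 0.7 + 0.9 + 0.8 + 1.9 − 0.6 − 0.0 + 2.3)/11 = -0.1273
Numerator Σ_{t=1}^{8}(y_t−ȳ)(y_{t+3}−ȳ) = 5.2305
Denominator Σ(y_t−ȳ)² = 22.2418
r_3 = 5.2305 / 22.2418 = 0.235

0.235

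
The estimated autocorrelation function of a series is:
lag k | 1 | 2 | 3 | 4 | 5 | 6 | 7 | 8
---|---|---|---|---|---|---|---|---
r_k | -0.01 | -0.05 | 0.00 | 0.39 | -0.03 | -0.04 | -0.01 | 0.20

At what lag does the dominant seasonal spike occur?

4

The largest autocorrelation is r_4 = 0.39, with a weaker echo at lag 8 (0.20); the remaining lags stay at or below 0.00.
The dominant spike at lag 4 indicates a seasonal period of 4.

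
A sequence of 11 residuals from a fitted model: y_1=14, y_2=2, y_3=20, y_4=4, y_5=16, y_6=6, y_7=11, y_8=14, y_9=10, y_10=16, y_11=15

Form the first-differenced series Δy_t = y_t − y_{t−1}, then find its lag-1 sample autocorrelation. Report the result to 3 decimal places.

-0.848

First differences Δy: -12, 18, -16, 12, -10, 5, 3, -4, 6, -1
Mean of differences = 0.1000
Numerator Σ(Δy_t−Δȳ)(Δy_{t+1}−Δȳ) = -894.4100
Denominator Σ(Δy_t−Δȳ)² = 1054.9000
r_1(Δy) = -894.4100 / 1054.9000 = -0.848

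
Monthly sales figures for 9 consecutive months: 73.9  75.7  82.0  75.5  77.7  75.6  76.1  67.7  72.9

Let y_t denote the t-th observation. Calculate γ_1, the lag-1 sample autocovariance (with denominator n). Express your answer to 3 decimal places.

Mean ȳ = (73.9 + 75.7 + 82.0 + 75.5 + 77.7 + 75.6 + 76.1 + 67.7 + 72.9)/9 = 75.2333
Σ_{t=1}^{8}(y_t−ȳ)(y_{t+1}−ȳ) = 17.2689
γ_1 = 17.2689 / 9 = 1.919

1.919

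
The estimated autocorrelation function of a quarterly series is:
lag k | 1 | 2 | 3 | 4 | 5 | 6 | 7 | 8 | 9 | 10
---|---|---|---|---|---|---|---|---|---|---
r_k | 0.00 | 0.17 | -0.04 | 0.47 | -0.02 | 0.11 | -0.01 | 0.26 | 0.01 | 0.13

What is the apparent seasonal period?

4

The largest autocorrelation is r_4 = 0.47, with a weaker echo at lag 8 (0.26); the remaining lags stay at or below 0.17.
The dominant spike at lag 4 indicates a seasonal period of 4.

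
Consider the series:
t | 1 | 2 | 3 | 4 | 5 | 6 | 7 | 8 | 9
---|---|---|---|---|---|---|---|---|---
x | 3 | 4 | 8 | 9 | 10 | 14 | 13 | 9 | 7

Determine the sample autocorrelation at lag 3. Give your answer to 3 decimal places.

Mean x̄ = (3 + 4 + 8 + 9 + 10 + 14 + 13 + 9 + 7)/9 = 8.5556
Numerator Σ_{t=1}^{6}(x_t−x̄)(x_{t+3}−x̄) = -17.9259
Denominator Σ(x_t−x̄)² = 106.2222
r_3 = -17.9259 / 106.2222 = -0.169

-0.169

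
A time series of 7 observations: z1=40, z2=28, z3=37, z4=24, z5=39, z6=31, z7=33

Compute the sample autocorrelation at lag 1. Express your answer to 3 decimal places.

-0.741

Mean z̄ = (40 + 28 + 37 + 24 + 39 + 31 + 33)/7 = 33.1429
Deviations from mean: 6.8571, -5.1429, 3.8571, -9.1429, 5.8571, -2.1429, -0.1429
Σ(z_t−z̄)(z_{t+1}−z̄) = (-35.2653) + (-19.8367) + (-35.2653) + (-53.5510) + (-12.5510) + (0.3061) = -156.1633
Denominator Σ(z_t−z̄)² = 210.8571
r_1 = -156.1633 / 210.8571 = -0.741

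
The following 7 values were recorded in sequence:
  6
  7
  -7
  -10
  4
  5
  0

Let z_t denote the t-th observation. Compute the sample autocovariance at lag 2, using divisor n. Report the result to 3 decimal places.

Mean z̄ = (6 + 7 − 7 − 10 + 4 + 5 + 0)/7 = 0.7143
Σ_{t=1}^{5}(z_t−z̄)(z_{t+2}−z̄) = -181.7347
γ_2 = -181.7347 / 7 = -25.962

-25.962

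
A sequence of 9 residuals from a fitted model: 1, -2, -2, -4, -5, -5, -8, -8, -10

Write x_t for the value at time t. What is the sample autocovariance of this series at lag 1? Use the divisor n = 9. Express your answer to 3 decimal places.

Mean x̄ = (1 − 2 − 2 − 4 − 5 − 5 − 8 − 8 − 10)/9 = -4.7778
Σ_{t=1}^{8}(x_t−x̄)(x_{t+1}−x̄) = 53.7284
γ_1 = 53.7284 / 9 = 5.970

5.970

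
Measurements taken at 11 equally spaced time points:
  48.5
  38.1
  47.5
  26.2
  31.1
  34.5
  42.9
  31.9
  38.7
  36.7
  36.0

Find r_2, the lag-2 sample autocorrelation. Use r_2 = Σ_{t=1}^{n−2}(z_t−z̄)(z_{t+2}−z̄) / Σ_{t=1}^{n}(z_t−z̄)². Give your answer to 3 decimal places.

0.138

Mean z̄ = (48.5 + 38.1 + 47.5 + 26.2 + 31.1 + 34.5 + 42.9 + 31.9 + 38.7 + 36.7 + 36.0)/11 = 37.4636
Numerator Σ_{t=1}^{9}(z_t−z̄)(z_{t+2}−z̄) = 64.1646
Denominator Σ(z_t−z̄)² = 463.8455
r_2 = 64.1646 / 463.8455 = 0.138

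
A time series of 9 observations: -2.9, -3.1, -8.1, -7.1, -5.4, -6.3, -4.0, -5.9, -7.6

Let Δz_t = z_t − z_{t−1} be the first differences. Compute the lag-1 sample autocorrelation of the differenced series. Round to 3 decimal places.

-0.233

First differences Δz: -0.2, -5.0, 1.0, 1.7, -0.9, 2.3, -1.9, -1.7
Mean of differences = -0.5875
Numerator Σ(Δz_t−Δz̄)(Δz_{t+1}−Δz̄) = -9.0302
Denominator Σ(Δz_t−Δz̄)² = 38.7688
r_1(Δz) = -9.0302 / 38.7688 = -0.233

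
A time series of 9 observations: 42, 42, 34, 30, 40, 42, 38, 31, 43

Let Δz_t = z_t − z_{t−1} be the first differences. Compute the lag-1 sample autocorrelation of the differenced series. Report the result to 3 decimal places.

-0.129

First differences Δz: 0, -8, -4, 10, 2, -4, -7, 12
Mean of differences = 0.1250
Numerator Σ(Δz_t−Δz̄)(Δz_{t+1}−Δz̄) = -50.6406
Denominator Σ(Δz_t−Δz̄)² = 392.8750
r_1(Δz) = -50.6406 / 392.8750 = -0.129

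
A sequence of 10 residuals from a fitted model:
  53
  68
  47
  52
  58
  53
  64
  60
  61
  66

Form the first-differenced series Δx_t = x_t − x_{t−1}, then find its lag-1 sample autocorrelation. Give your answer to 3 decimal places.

-0.569

First differences Δx: 15, -21, 5, 6, -5, 11, -4, 1, 5
Mean of differences = 1.4444
Numerator Σ(Δx_t−Δx̄)(Δx_{t+1}−Δx̄) = -509.9753
Denominator Σ(Δx_t−Δx̄)² = 896.2222
r_1(Δx) = -509.9753 / 896.2222 = -0.569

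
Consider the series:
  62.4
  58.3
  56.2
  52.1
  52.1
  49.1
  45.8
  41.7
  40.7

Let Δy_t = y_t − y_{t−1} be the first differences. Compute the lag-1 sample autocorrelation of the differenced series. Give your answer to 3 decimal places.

-0.453

First differences Δy: -4.1, -2.1, -4.1, 0.0, -3.0, -3.3, -4.1, -1.0
Mean of differences = -2.7125
Numerator Σ(Δy_t−Δȳ)(Δy_{t+1}−Δȳ) = -7.6352
Denominator Σ(Δy_t−Δȳ)² = 16.8688
r_1(Δy) = -7.6352 / 16.8688 = -0.453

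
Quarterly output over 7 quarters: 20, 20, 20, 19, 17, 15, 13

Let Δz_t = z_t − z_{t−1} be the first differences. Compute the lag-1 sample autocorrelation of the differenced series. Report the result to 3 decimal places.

First differences Δz: 0, 0, -1, -2, -2, -2
Mean of differences = -1.1667
Numerator Σ(Δz_t−Δz̄)(Δz_{t+1}−Δz̄) = 2.8056
Denominator Σ(Δz_t−Δz̄)² = 4.8333
r_1(Δz) = 2.8056 / 4.8333 = 0.580

0.580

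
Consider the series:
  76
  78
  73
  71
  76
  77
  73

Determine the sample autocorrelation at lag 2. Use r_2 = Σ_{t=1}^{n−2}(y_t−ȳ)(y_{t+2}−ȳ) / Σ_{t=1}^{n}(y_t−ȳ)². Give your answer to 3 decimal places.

Mean ȳ = (76 + 78 + 73 + 71 + 76 + 77 + 73)/7 = 74.8571
Deviations from mean: 1.1429, 3.1429, -1.8571, -3.8571, 1.1429, 2.1429, -1.8571
Numerator Σ_{t=1}^{5}(y_t−ȳ)(y_{t+2}−ȳ) = -26.7551
Denominator Σ(y_t−ȳ)² = 38.8571
r_2 = -26.7551 / 38.8571 = -0.689

-0.689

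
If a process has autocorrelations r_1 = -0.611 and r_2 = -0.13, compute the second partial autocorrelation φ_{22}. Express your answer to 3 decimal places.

φ_{22} = (r_2 − r_1²) / (1 − r_1²)
r_1² = (-0.611)² = 0.373321
Numerator = -0.13 − 0.3733 = -0.5033; denominator = 1 − 0.3733 = 0.6267
φ_{22} = -0.5033 / 0.6267 = -0.803

-0.803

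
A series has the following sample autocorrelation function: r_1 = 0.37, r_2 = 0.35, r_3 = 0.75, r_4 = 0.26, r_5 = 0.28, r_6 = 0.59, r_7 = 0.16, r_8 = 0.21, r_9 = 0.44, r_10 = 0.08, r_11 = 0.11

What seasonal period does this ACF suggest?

The largest autocorrelation is r_3 = 0.75, with weaker echoes at lags 6 (0.59) and 9 (0.44); the remaining lags stay at or below 0.37. The elevated value at lag 1 (0.37), dropping to 0.35 at lag 2, reflects decaying short-term dependence rather than seasonality.
The dominant spike at lag 3 indicates a seasonal period of 3.

3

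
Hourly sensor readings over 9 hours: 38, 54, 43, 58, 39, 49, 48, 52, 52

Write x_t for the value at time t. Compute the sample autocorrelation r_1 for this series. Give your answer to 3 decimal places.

-0.597

Mean x̄ = (38 + 54 + 43 + 58 + 39 + 49 + 48 + 52 + 52)/9 = 48.1111
Numerator Σ_{t=1}^{8}(x_t−x̄)(x_{t+1}−x̄) = -223.7901
Denominator Σ(x_t−x̄)² = 374.8889
r_1 = -223.7901 / 374.8889 = -0.597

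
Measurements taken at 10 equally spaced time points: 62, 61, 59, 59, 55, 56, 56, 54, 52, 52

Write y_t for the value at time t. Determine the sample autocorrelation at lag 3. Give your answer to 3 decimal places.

Mean ȳ = (62 + 61 + 59 + 59 + 55 + 56 + 56 + 54 + 52 + 52)/10 = 56.6000
Σ(y_t−ȳ)(y_{t+3}−ȳ) = (12.9600) + (-7.0400) + (-1.4400) + (-1.4400) + (4.1600) + (2.7600) + (2.7600) = 12.7200
Denominator Σ(y_t−ȳ)² = 112.4000
r_3 = 12.7200 / 112.4000 = 0.113

0.113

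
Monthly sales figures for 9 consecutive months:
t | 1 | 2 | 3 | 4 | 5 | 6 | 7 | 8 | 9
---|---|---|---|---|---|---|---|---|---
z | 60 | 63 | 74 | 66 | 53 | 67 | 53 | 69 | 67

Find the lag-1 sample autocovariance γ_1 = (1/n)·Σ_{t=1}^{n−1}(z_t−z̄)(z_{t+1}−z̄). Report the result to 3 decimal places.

-12.837

Mean z̄ = (60 + 63 + 74 + 66 + 53 + 67 + 53 + 69 + 67)/9 = 63.5556
Σ_{t=1}^{8}(z_t−z̄)(z_{t+1}−z̄) = -115.5309
γ_1 = -115.5309 / 9 = -12.837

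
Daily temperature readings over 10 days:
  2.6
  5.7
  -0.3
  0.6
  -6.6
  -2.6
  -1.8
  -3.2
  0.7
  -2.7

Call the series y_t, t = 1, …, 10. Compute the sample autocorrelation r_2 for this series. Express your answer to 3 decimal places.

Mean ȳ = (2.6 + 5.7 − 0.3 + 0.6 − 6.6 − 2.6 − 1.8 − 3.2 + 0.7 − 2.7)/10 = -0.7600
Numerator Σ_{t=1}^{8}(y_t−ȳ)(y_{t+2}−ȳ) = 18.9208
Denominator Σ(y_t−ȳ)² = 105.5040
r_2 = 18.9208 / 105.5040 = 0.179

0.179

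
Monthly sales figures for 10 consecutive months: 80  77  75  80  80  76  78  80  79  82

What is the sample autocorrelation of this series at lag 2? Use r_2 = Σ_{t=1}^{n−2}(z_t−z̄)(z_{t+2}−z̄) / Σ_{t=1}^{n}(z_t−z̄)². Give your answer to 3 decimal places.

Mean z̄ = (80 + 77 + 75 + 80 + 80 + 76 + 78 + 80 + 79 + 82)/10 = 78.7000
Numerator Σ_{t=1}^{8}(z_t−z̄)(z_{t+2}−z̄) = -15.6800
Denominator Σ(z_t−z̄)² = 42.1000
r_2 = -15.6800 / 42.1000 = -0.372

-0.372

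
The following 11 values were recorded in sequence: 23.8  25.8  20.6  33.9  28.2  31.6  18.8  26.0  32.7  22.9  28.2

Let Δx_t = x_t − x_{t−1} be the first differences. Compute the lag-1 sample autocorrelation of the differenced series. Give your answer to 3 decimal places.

-0.597

First differences Δx: 2.0, -5.2, 13.3, -5.7, 3.4, -12.8, 7.2, 6.7, -9.8, 5.3
Mean of differences = 0.4400
Numerator Σ(Δx_t−Δx̄)(Δx_{t+1}−Δx̄) = -378.7076
Denominator Σ(Δx_t−Δx̄)² = 634.7440
r_1(Δx) = -378.7076 / 634.7440 = -0.597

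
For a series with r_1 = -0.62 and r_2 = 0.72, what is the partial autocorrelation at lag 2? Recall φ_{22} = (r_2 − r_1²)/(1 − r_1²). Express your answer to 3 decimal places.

φ_{22} = (r_2 − r_1²) / (1 − r_1²)
r_1² = (-0.62)² = 0.3844
Numerator = 0.72 − 0.3844 = 0.3356; denominator = 1 − 0.3844 = 0.6156
φ_{22} = 0.3356 / 0.6156 = 0.545

0.545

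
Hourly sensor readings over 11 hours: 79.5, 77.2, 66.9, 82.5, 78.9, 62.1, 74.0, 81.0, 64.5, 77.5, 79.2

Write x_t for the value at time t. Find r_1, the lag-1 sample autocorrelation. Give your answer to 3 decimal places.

-0.327

Mean x̄ = (79.5 + 77.2 + 66.9 + 82.5 + 78.9 + 62.1 + 74.0 + 81.0 + 64.5 + 77.5 + 79.2)/11 = 74.8455
Numerator Σ_{t=1}^{10}(x_t−x̄)(x_{t+1}−x̄) = -163.2112
Denominator Σ(x_t−x̄)² = 499.4473
r_1 = -163.2112 / 499.4473 = -0.327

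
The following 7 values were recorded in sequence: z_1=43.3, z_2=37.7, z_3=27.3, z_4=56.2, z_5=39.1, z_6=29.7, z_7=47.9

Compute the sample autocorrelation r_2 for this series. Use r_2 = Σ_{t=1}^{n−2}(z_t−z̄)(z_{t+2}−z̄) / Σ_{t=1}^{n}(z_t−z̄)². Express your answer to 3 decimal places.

-0.398

Mean z̄ = (43.3 + 37.7 + 27.3 + 56.2 + 39.1 + 29.7 + 47.9)/7 = 40.1714
Deviations from mean: 3.1286, -2.4714, -12.8714, 16.0286, -1.0714, -10.4714, 7.7286
Σ(z_t−z̄)(z_{t+2}−z̄) = (-40.2692) + (-39.6135) + (13.7908) + (-167.8420) + (-8.2806) = -242.2145
Denominator Σ(z_t−z̄)² = 609.0143
r_2 = -242.2145 / 609.0143 = -0.398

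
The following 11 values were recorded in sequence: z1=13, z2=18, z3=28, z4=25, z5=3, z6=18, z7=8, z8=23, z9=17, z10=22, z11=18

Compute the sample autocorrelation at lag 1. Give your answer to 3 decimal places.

Mean z̄ = (13 + 18 + 28 + 25 + 3 + 18 + 8 + 23 + 17 + 22 + 18)/11 = 17.5455
Numerator Σ_{t=1}^{10}(z_t−z̄)(z_{t+1}−z̄) = -94.2066
Denominator Σ(z_t−z̄)² = 538.7273
r_1 = -94.2066 / 538.7273 = -0.175

-0.175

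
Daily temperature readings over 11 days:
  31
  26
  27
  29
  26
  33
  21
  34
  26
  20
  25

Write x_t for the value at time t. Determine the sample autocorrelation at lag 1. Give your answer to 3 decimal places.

Mean x̄ = (31 + 26 + 27 + 29 + 26 + 33 + 21 + 34 + 26 + 20 + 25)/11 = 27.0909
Numerator Σ_{t=1}^{10}(x_t−x̄)(x_{t+1}−x̄) = -75.9174
Denominator Σ(x_t−x̄)² = 196.9091
r_1 = -75.9174 / 196.9091 = -0.386

-0.386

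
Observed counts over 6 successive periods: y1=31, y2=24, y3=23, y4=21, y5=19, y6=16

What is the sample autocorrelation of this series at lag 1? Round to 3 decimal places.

Mean ȳ = (31 + 24 + 23 + 21 + 19 + 16)/6 = 22.3333
Deviations from mean: 8.6667, 1.6667, 0.6667, -1.3333, -3.3333, -6.3333
Numerator Σ_{t=1}^{5}(y_t−ȳ)(y_{t+1}−ȳ) = 40.2222
Denominator Σ(y_t−ȳ)² = 131.3333
r_1 = 40.2222 / 131.3333 = 0.306

0.306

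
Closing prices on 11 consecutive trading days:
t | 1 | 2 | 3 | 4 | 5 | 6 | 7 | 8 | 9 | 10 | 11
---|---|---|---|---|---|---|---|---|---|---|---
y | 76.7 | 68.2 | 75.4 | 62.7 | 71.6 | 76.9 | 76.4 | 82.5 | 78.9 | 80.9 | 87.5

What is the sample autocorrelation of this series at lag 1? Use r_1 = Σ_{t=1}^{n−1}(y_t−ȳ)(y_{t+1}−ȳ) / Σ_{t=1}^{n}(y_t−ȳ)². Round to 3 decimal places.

Mean ȳ = (76.7 + 68.2 + 75.4 + 62.7 + 71.6 + 76.9 + 76.4 + 82.5 + 78.9 + 80.9 + 87.5)/11 = 76.1545
Numerator Σ_{t=1}^{10}(y_t−ȳ)(y_{t+1}−ȳ) = 155.7288
Denominator Σ(y_t−ȳ)² = 465.5673
r_1 = 155.7288 / 465.5673 = 0.334

0.334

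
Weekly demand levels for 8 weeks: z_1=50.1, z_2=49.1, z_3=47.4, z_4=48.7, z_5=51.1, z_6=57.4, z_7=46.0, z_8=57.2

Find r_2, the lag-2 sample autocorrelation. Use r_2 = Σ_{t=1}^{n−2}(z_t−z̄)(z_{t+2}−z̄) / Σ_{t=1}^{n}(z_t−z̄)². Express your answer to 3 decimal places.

0.250

Mean z̄ = (50.1 + 49.1 + 47.4 + 48.7 + 51.1 + 57.4 + 46.0 + 57.2)/8 = 50.8750
Numerator Σ_{t=1}^{6}(z_t−z̄)(z_{t+2}−z̄) = 31.7538
Denominator Σ(z_t−z̄)² = 126.9550
r_2 = 31.7538 / 126.9550 = 0.250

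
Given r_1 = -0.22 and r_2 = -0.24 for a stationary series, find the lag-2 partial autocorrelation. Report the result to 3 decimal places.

-0.303

φ_{22} = (r_2 − r_1²) / (1 − r_1²)
r_1² = (-0.22)² = 0.0484
Numerator = -0.24 − 0.0484 = -0.2884; denominator = 1 − 0.0484 = 0.9516
φ_{22} = -0.2884 / 0.9516 = -0.303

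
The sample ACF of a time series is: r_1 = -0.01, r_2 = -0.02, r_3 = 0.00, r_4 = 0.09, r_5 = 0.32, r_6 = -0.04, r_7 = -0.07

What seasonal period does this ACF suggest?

5

The largest autocorrelation is r_5 = 0.32; the remaining lags stay at or below 0.09.
The dominant spike at lag 5 indicates a seasonal period of 5.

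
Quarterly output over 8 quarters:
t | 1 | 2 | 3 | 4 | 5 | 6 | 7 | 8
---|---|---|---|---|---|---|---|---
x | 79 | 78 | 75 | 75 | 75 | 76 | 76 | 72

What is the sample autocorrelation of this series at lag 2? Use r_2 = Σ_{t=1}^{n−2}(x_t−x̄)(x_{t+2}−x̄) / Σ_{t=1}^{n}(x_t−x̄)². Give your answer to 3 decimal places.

Mean x̄ = (79 + 78 + 75 + 75 + 75 + 76 + 76 + 72)/8 = 75.7500
Deviations from mean: 3.2500, 2.2500, -0.7500, -0.7500, -0.7500, 0.2500, 0.2500, -3.7500
Numerator Σ_{t=1}^{6}(x_t−x̄)(x_{t+2}−x̄) = -4.8750
Denominator Σ(x_t−x̄)² = 31.5000
r_2 = -4.8750 / 31.5000 = -0.155

-0.155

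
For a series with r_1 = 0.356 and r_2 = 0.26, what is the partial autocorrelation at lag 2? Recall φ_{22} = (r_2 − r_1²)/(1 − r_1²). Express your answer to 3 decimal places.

0.153

φ_{22} = (r_2 − r_1²) / (1 − r_1²)
r_1² = (0.356)² = 0.126736
Numerator = 0.26 − 0.1267 = 0.1333; denominator = 1 − 0.1267 = 0.8733
φ_{22} = 0.1333 / 0.8733 = 0.153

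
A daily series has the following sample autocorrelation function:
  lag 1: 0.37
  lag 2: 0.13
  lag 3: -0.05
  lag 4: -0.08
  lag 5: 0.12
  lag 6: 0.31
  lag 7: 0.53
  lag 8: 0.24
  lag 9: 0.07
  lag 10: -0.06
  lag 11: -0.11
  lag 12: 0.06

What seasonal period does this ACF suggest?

7

The largest autocorrelation is r_7 = 0.53; the remaining lags stay at or below 0.37. The elevated value at lag 1 (0.37), dropping to 0.13 at lag 2, reflects decaying short-term dependence rather than seasonality.
The dominant spike at lag 7 indicates a seasonal period of 7.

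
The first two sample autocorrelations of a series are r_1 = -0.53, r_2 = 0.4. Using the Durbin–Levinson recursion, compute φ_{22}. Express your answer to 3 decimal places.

0.166

φ_{22} = (r_2 − r_1²) / (1 − r_1²)
r_1² = (-0.53)² = 0.2809
Numerator = 0.4 − 0.2809 = 0.1191; denominator = 1 − 0.2809 = 0.7191
φ_{22} = 0.1191 / 0.7191 = 0.166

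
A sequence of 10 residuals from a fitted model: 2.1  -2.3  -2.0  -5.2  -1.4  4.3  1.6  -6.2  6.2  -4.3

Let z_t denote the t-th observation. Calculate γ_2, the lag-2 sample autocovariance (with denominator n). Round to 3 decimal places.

Mean z̄ = (2.1 − 2.3 − 2.0 − 5.2 − 1.4 + 4.3 + 1.6 − 6.2 + 6.2 − 4.3)/10 = -0.7200
Σ_{t=1}^{8}(z_t−z̄)(z_{t+2}−z̄) = -11.5648
γ_2 = -11.5648 / 10 = -1.156

-1.156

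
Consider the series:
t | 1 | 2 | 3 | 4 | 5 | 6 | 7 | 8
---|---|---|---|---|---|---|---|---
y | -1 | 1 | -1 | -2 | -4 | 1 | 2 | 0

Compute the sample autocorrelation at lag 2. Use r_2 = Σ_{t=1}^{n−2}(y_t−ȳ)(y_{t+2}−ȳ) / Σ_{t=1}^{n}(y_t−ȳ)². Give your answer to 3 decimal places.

-0.404

Mean ȳ = (-1 + 1 − 1 − 2 − 4 + 1 + 2 + 0)/8 = -0.5000
Deviations from mean: -0.5000, 1.5000, -0.5000, -1.5000, -3.5000, 1.5000, 2.5000, 0.5000
Σ(y_t−ȳ)(y_{t+2}−ȳ) = (0.2500) + (-2.2500) + (1.7500) + (-2.2500) + (-8.7500) + (0.7500) = -10.5000
Denominator Σ(y_t−ȳ)² = 26.0000
r_2 = -10.5000 / 26.0000 = -0.404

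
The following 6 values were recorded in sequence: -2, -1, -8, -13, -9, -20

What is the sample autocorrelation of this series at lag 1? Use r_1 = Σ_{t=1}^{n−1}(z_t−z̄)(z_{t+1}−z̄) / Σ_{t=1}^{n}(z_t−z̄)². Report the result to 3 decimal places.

Mean z̄ = (-2 − 1 − 8 − 13 − 9 − 20)/6 = -8.8333
Σ(z_t−z̄)(z_{t+1}−z̄) = (53.5278) + (6.5278) + (-3.4722) + (0.6944) + (1.8611) = 59.1389
Denominator Σ(z_t−z̄)² = 250.8333
r_1 = 59.1389 / 250.8333 = 0.236

0.236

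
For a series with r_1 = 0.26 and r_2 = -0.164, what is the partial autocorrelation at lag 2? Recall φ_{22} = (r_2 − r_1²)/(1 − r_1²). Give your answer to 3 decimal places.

φ_{22} = (r_2 − r_1²) / (1 − r_1²)
r_1² = (0.26)² = 0.0676
Numerator = -0.164 − 0.0676 = -0.2316; denominator = 1 − 0.0676 = 0.9324
φ_{22} = -0.2316 / 0.9324 = -0.248

-0.248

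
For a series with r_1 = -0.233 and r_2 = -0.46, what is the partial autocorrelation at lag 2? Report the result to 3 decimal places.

-0.544

φ_{22} = (r_2 − r_1²) / (1 − r_1²)
r_1² = (-0.233)² = 0.054289
Numerator = -0.46 − 0.0543 = -0.5143; denominator = 1 − 0.0543 = 0.9457
φ_{22} = -0.5143 / 0.9457 = -0.544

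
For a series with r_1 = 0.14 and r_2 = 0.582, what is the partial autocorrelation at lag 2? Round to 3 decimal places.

φ_{22} = (r_2 − r_1²) / (1 − r_1²)
r_1² = (0.14)² = 0.0196
Numerator = 0.582 − 0.0196 = 0.5624; denominator = 1 − 0.0196 = 0.9804
φ_{22} = 0.5624 / 0.9804 = 0.574

0.574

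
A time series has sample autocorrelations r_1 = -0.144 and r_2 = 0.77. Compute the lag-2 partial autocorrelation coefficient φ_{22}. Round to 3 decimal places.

φ_{22} = (r_2 − r_1²) / (1 − r_1²)
r_1² = (-0.144)² = 0.020736
Numerator = 0.77 − 0.0207 = 0.7493; denominator = 1 − 0.0207 = 0.9793
φ_{22} = 0.7493 / 0.9793 = 0.765

0.765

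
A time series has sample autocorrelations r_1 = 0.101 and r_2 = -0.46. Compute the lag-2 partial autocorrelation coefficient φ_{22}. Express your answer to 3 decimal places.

-0.475

φ_{22} = (r_2 − r_1²) / (1 − r_1²)
r_1² = (0.101)² = 0.010201
Numerator = -0.46 − 0.0102 = -0.4702; denominator = 1 − 0.0102 = 0.9898
φ_{22} = -0.4702 / 0.9898 = -0.475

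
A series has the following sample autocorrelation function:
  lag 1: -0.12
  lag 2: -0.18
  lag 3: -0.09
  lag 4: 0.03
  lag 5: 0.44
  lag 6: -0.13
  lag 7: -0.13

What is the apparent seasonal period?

5

The largest autocorrelation is r_5 = 0.44; the remaining lags stay at or below 0.03.
The dominant spike at lag 5 indicates a seasonal period of 5.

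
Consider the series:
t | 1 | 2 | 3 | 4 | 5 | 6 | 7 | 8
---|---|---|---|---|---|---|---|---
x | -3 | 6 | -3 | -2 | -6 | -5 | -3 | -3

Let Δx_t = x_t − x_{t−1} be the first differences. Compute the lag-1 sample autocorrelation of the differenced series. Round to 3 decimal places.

-0.522

First differences Δx: 9, -9, 1, -4, 1, 2, 0
Mean of differences = 0.0000
Numerator Σ(Δx_t−Δx̄)(Δx_{t+1}−Δx̄) = -96.0000
Denominator Σ(Δx_t−Δx̄)² = 184.0000
r_1(Δx) = -96.0000 / 184.0000 = -0.522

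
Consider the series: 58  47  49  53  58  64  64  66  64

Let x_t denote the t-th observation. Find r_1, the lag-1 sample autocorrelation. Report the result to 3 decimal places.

0.693

Mean x̄ = (58 + 47 + 49 + 53 + 58 + 64 + 64 + 66 + 64)/9 = 58.1111
Numerator Σ_{t=1}^{8}(x_t−x̄)(x_{t+1}−x̄) = 276.5432
Denominator Σ(x_t−x̄)² = 398.8889
r_1 = 276.5432 / 398.8889 = 0.693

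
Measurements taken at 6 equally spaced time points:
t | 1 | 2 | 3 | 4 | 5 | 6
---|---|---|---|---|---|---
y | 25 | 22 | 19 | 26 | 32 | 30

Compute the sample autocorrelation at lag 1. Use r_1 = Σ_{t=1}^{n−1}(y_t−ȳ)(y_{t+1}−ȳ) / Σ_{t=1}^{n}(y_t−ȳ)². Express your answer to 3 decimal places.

0.462

Mean ȳ = (25 + 22 + 19 + 26 + 32 + 30)/6 = 25.6667
Σ(y_t−ȳ)(y_{t+1}−ȳ) = (2.4444) + (24.4444) + (-2.2222) + (2.1111) + (27.4444) = 54.2222
Denominator Σ(y_t−ȳ)² = 117.3333
r_1 = 54.2222 / 117.3333 = 0.462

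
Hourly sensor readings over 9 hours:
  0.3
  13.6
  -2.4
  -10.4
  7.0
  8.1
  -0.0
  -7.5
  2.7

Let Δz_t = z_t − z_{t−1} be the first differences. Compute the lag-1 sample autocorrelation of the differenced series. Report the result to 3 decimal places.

-0.218

First differences Δz: 13.3, -16.0, -8.0, 17.4, 1.1, -8.1, -7.5, 10.2
Mean of differences = 0.3000
Numerator Σ(Δz_t−Δz̄)(Δz_{t+1}−Δz̄) = -223.2800
Denominator Σ(Δz_t−Δz̄)² = 1026.0400
r_1(Δz) = -223.2800 / 1026.0400 = -0.218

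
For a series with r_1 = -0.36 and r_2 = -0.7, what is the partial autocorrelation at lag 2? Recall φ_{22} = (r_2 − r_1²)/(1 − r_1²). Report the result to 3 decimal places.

φ_{22} = (r_2 − r_1²) / (1 − r_1²)
r_1² = (-0.36)² = 0.1296
Numerator = -0.7 − 0.1296 = -0.8296; denominator = 1 − 0.1296 = 0.8704
φ_{22} = -0.8296 / 0.8704 = -0.953

-0.953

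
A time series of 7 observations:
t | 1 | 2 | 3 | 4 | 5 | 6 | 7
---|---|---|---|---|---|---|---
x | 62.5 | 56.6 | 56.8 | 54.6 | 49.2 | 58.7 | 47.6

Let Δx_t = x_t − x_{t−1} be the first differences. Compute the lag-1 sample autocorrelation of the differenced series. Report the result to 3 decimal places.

-0.601

First differences Δx: -5.9, 0.2, -2.2, -5.4, 9.5, -11.1
Mean of differences = -2.4833
Numerator Σ(Δx_t−Δx̄)(Δx_{t+1}−Δx̄) = -147.4419
Denominator Σ(Δx_t−Δx̄)² = 245.3083
r_1(Δx) = -147.4419 / 245.3083 = -0.601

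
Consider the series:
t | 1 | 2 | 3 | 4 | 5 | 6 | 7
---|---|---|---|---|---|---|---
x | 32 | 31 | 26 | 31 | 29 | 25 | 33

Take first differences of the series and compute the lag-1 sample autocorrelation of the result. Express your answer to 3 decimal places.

-0.393

First differences Δx: -1, -5, 5, -2, -4, 8
Mean of differences = 0.1667
Numerator Σ(Δx_t−Δx̄)(Δx_{t+1}−Δx̄) = -53.0278
Denominator Σ(Δx_t−Δx̄)² = 134.8333
r_1(Δx) = -53.0278 / 134.8333 = -0.393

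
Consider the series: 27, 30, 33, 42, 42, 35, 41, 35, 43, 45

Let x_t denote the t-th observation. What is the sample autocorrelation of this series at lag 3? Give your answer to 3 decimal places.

-0.150

Mean x̄ = (27 + 30 + 33 + 42 + 42 + 35 + 41 + 35 + 43 + 45)/10 = 37.3000
Numerator Σ_{t=1}^{7}(x_t−x̄)(x_{t+3}−x̄) = -50.8700
Denominator Σ(x_t−x̄)² = 338.1000
r_3 = -50.8700 / 338.1000 = -0.150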